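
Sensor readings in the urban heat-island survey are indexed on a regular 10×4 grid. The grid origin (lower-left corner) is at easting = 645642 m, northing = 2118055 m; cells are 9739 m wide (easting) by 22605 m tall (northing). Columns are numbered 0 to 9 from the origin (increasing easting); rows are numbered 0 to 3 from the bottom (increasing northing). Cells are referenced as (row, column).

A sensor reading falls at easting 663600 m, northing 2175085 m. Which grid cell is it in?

Column index: ⌊(663600 − 645642) / 9739⌋ = ⌊1.844⌋ = 1
Row offset from origin: ⌊(2175085 − 2118055) / 22605⌋ = ⌊2.523⌋ = 2 → row 2

(2, 1)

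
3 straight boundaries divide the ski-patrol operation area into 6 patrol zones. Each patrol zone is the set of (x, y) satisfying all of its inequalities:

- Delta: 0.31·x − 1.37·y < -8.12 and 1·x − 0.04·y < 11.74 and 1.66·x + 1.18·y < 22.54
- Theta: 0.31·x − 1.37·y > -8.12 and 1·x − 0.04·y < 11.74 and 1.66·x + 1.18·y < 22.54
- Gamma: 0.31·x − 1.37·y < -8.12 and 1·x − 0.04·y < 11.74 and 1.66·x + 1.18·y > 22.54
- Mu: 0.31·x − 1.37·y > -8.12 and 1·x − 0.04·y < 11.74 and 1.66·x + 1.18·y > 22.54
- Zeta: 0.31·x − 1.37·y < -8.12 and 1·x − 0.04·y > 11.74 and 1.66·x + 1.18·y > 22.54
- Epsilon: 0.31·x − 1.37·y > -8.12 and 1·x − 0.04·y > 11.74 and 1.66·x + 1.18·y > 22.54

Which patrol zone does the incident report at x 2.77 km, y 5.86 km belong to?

0.31·2.77 − 1.37·5.86 = -7.170, which is > -8.12
1·2.77 − 0.04·5.86 = 2.536, which is < 11.74
1.66·2.77 + 1.18·5.86 = 11.513, which is < 22.54
This sign pattern matches Theta.

Theta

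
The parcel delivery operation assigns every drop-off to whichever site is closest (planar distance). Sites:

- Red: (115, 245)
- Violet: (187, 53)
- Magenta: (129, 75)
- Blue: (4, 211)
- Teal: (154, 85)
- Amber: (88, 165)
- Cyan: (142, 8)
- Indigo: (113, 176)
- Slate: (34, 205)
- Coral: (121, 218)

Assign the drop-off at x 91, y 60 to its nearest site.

Squared distances to each site:
Red: 34801.000; Violet: 9265.000; Magenta: 1669.000; Blue: 30370.000; Teal: 4594.000; Amber: 11034.000; Cyan: 5305.000; Indigo: 13940.000; Slate: 24274.000; Coral: 25864.000.
Minimum at Magenta.

Magenta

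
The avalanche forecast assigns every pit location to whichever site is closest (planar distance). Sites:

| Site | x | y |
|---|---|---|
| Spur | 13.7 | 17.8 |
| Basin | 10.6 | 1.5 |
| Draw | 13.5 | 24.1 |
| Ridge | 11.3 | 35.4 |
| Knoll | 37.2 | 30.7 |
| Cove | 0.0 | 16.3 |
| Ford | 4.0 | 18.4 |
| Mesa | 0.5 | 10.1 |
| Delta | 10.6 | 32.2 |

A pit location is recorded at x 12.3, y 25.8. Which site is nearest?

Squared distances to each site:
Spur: 65.960; Basin: 593.380; Draw: 4.330; Ridge: 93.160; Knoll: 644.020; Cove: 241.540; Ford: 123.650; Mesa: 385.730; Delta: 43.850.
Minimum at Draw.

Draw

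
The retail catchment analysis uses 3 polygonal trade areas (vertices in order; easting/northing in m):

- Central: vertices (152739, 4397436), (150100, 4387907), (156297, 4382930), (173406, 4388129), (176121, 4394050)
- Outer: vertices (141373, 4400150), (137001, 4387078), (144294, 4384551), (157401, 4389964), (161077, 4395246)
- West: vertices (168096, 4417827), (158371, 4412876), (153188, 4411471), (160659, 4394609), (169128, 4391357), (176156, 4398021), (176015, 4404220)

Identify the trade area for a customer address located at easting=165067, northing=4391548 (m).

Cast a ray rightward from (165067, 4391548). For each polygon, the edges (by vertex number in listed order) whose endpoints lie on opposite sides of northing = 4391548, where each meets that height, and whether that is right or left of the point:
Central: 1–2 at easting≈151108.4 (left), 4–5 at easting≈174973.7 (right) → 1 crossing.
Outer: 1–2 at easting≈138496.0 (left), 4–5 at easting≈158503.4 (left) → 0 crossings.
West: 4–5 at easting≈168630.6 (right), 5–6 at easting≈169329.4 (right) → 2 crossings.
Only Central has an odd count, so the point is inside Central.

Central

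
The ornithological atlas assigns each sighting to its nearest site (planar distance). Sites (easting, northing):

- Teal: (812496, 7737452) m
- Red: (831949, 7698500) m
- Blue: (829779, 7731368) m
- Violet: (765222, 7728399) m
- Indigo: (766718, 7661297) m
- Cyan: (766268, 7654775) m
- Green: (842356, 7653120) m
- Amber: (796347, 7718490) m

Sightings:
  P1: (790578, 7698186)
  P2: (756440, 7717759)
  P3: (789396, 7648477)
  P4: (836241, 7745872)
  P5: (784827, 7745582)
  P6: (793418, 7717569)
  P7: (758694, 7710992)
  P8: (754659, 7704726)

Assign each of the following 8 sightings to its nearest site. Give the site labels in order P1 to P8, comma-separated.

Amber, Violet, Cyan, Blue, Violet, Amber, Violet, Violet

P1 → Amber (d²=445533777.00)
P2 → Violet (d²=190333124.00)
P3 → Cyan (d²=574569188.00)
P4 → Blue (d²=252123460.00)
P5 → Violet (d²=679611514.00)
P6 → Amber (d²=9427282.00)
P7 → Violet (d²=345618433.00)
P8 → Violet (d²=671987898.00)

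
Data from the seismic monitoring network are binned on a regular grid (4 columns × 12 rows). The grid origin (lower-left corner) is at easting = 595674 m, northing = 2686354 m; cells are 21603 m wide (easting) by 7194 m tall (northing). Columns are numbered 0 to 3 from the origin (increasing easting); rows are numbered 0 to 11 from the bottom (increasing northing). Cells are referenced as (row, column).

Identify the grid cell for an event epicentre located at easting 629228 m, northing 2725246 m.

(5, 1)

Column index: ⌊(629228 − 595674) / 21603⌋ = ⌊1.553⌋ = 1
Row offset from origin: ⌊(2725246 − 2686354) / 7194⌋ = ⌊5.406⌋ = 5 → row 5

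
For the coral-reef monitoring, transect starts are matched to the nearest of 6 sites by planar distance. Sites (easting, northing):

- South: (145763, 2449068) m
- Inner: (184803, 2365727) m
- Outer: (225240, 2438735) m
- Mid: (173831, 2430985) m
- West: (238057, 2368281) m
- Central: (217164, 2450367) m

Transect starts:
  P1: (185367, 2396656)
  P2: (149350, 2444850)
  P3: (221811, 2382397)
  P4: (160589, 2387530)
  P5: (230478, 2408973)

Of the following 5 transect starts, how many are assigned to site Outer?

1

P1 → Inner
P2 → South
P3 → West
P4 → Inner
P5 → Outer
1 of the 5 goes to Outer.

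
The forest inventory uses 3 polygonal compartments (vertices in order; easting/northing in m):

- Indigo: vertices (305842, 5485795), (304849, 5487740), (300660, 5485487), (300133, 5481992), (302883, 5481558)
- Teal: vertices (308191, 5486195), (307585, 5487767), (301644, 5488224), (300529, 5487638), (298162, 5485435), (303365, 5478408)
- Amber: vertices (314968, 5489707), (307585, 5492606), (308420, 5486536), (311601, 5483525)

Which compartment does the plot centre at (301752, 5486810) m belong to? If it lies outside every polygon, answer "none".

Cast a ray rightward from (301752, 5486810). For each polygon, the edges (by vertex number in listed order) whose endpoints lie on opposite sides of northing = 5486810, where each meets that height, and whether that is right or left of the point:
Indigo: 1–2 at easting≈305323.8 (right), 2–3 at easting≈303119.9 (right) → 2 crossings.
Teal: 1–2 at easting≈307953.9 (right), 4–5 at easting≈299639.4 (left) → 1 crossing.
Amber: 2–3 at easting≈308382.3 (right), 4–1 at easting≈313390.2 (right) → 2 crossings.
Only Teal has an odd count, so the point is inside Teal.

Teal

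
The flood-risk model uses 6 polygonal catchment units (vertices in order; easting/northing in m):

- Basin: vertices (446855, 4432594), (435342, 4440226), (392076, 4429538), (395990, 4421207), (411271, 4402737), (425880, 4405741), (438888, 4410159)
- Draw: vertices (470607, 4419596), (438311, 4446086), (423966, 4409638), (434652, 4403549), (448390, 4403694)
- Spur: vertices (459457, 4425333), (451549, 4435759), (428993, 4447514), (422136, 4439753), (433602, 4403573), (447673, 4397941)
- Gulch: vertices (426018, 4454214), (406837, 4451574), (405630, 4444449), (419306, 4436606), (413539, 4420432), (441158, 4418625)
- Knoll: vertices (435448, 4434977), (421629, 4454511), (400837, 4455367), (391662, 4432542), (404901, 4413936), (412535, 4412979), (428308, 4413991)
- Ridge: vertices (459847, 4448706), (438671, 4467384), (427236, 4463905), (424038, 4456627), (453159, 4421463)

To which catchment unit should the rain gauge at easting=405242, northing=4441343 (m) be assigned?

Knoll

Cast a ray rightward from (405242, 4441343). For each polygon, the edges (by vertex number in listed order) whose endpoints lie on opposite sides of northing = 4441343, where each meets that height, and whether that is right or left of the point:
Basin: no edge straddles that height → 0 crossings.
Draw: 1–2 at easting≈444093.6 (right), 2–3 at easting≈436444.3 (right) → 2 crossings.
Spur: 2–3 at easting≈440834.2 (right), 3–4 at easting≈423540.8 (right) → 2 crossings.
Gulch: 3–4 at easting≈411046.0 (right), 6–1 at easting≈431493.5 (right) → 2 crossings.
Knoll: 1–2 at easting≈430944.5 (right), 3–4 at easting≈395199.8 (left) → 1 crossing.
Ridge: 4–5 at easting≈436695.4 (right), 5–1 at easting≈458039.4 (right) → 2 crossings.
Only Knoll has an odd count, so the point is inside Knoll.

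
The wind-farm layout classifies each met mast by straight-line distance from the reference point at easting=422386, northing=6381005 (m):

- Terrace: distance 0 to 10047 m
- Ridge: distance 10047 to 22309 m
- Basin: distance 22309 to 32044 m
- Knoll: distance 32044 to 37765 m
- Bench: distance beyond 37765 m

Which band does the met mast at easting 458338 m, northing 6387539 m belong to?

Knoll

Distance = √((458338−422386)² + (6387539−6381005)²) = √(1292546304.000 + 42693156.000) = 36540.929 m.
32044 ≤ 36540.929 < 37765 → Knoll.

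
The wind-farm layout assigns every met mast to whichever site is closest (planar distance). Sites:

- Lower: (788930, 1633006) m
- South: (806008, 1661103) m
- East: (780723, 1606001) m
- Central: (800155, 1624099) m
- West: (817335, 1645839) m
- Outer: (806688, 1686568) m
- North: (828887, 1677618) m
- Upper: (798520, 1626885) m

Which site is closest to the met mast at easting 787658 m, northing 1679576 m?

Squared distances to each site:
Lower: 2170382884.000; South: 677974229.000; East: 5461374850.000; Central: 3233872538.000; West: 2018909498.000; Outer: 411028964.000; North: 1703664205.000; Upper: 2894324525.000.
Minimum at Outer.

Outer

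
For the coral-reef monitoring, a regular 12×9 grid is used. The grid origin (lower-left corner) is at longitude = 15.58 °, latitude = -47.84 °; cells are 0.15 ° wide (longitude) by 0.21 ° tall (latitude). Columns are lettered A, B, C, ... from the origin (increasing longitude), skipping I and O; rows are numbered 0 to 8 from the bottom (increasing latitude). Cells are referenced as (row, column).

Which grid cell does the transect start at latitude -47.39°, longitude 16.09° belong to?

(2, D)

Column index: ⌊(16.09 − 15.58) / 0.15⌋ = ⌊3.400⌋ = 3 → column D
Row offset from origin: ⌊(-47.39 − -47.84) / 0.21⌋ = ⌊2.143⌋ = 2 → row 2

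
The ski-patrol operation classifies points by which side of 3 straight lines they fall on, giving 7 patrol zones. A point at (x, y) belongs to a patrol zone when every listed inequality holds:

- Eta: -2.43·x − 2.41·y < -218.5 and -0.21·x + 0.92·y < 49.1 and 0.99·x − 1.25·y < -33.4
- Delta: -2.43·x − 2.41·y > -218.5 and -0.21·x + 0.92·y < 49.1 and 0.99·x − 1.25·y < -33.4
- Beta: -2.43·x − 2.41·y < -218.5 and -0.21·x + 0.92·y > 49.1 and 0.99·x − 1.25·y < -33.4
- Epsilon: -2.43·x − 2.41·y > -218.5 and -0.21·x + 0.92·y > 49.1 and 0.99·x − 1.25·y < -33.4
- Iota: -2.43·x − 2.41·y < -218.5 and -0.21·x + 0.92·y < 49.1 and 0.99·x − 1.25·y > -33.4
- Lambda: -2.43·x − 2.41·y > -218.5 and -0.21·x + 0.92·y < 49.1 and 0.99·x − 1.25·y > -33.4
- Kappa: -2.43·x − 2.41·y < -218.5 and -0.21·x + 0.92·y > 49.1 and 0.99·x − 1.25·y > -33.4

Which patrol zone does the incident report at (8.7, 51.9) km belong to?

Delta

-2.43·8.7 − 2.41·51.9 = -146.220, which is > -218.5
-0.21·8.7 + 0.92·51.9 = 45.921, which is < 49.1
0.99·8.7 − 1.25·51.9 = -56.262, which is < -33.4
This sign pattern matches Delta.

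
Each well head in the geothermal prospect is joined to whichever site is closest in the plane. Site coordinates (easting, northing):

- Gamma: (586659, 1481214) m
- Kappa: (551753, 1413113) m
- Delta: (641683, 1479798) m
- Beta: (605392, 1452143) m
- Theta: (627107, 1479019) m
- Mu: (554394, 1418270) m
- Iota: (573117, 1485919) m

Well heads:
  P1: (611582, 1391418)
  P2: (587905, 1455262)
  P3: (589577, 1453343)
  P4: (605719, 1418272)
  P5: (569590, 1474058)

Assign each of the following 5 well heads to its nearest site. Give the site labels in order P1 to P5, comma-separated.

Beta, Beta, Beta, Beta, Iota

P1 → Beta (d²=3725841725.00)
P2 → Beta (d²=315523330.00)
P3 → Beta (d²=251554225.00)
P4 → Beta (d²=1147351570.00)
P5 → Iota (d²=153123050.00)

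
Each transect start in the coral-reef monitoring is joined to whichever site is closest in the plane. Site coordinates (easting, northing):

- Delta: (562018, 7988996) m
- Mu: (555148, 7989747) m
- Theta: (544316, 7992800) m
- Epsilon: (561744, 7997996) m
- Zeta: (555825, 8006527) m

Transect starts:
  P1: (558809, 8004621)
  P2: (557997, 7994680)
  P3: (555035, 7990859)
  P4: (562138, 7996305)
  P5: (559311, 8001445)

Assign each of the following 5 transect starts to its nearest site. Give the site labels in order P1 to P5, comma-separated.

Zeta, Epsilon, Mu, Epsilon, Epsilon

P1 → Zeta (d²=12537092.00)
P2 → Epsilon (d²=25035865.00)
P3 → Mu (d²=1249313.00)
P4 → Epsilon (d²=3014717.00)
P5 → Epsilon (d²=17815090.00)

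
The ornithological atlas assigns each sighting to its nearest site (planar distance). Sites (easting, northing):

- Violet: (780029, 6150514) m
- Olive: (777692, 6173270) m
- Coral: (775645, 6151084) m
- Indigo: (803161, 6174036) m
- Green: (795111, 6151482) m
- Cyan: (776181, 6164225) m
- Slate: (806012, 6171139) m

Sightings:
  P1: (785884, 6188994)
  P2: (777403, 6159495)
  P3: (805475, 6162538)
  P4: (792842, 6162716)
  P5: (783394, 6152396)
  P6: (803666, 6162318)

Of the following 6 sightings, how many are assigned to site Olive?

1

P1 → Olive
P2 → Cyan
P3 → Slate
P4 → Green
P5 → Violet
P6 → Slate
1 of the 6 goes to Olive.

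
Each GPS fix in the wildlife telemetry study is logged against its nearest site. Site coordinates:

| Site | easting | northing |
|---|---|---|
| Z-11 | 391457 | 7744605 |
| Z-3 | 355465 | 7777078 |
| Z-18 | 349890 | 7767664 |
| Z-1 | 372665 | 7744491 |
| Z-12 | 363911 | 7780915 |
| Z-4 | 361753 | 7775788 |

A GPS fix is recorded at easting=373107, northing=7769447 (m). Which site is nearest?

Z-4

Squared distances to each site:
Z-11: 953847464.000; Z-3: 369472325.000; Z-18: 542208178.000; Z-1: 622997300.000; Z-12: 216081440.000; Z-4: 169121597.000.
Minimum at Z-4.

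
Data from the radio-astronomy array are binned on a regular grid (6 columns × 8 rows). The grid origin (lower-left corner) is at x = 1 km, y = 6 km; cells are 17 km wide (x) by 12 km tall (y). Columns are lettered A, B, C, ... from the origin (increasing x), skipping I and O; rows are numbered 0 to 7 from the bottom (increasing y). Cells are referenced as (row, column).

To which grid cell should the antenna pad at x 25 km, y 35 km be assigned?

(2, B)

Column index: ⌊(25 − 1) / 17⌋ = ⌊1.412⌋ = 1 → column B
Row offset from origin: ⌊(35 − 6) / 12⌋ = ⌊2.417⌋ = 2 → row 2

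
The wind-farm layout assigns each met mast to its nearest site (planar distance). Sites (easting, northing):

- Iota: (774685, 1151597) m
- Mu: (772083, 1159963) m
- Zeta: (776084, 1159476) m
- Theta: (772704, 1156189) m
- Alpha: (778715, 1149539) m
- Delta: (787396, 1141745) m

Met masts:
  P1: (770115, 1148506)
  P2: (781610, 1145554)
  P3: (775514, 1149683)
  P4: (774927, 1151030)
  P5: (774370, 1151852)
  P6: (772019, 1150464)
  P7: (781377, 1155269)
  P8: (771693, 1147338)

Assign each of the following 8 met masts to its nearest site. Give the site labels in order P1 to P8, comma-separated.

P1 → Iota (d²=30439181.00)
P2 → Alpha (d²=24261250.00)
P3 → Iota (d²=4350637.00)
P4 → Iota (d²=380053.00)
P5 → Iota (d²=164250.00)
P6 → Iota (d²=8391245.00)
P7 → Alpha (d²=39919144.00)
P8 → Iota (d²=27091145.00)

Iota, Alpha, Iota, Iota, Iota, Iota, Alpha, Iota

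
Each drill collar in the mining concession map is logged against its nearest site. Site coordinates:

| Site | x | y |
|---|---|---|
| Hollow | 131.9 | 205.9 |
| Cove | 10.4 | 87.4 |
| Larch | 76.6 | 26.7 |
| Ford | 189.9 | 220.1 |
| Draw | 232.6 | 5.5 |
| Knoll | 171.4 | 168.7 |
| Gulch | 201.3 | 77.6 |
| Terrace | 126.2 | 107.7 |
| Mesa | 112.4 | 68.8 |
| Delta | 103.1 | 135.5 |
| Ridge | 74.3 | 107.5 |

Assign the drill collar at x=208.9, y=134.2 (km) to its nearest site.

Knoll

Squared distances to each site:
Hollow: 11069.890; Cove: 41592.490; Larch: 29059.540; Ford: 7739.810; Draw: 17125.380; Knoll: 2596.500; Gulch: 3261.320; Terrace: 7541.540; Mesa: 13589.410; Delta: 11195.330; Ridge: 18830.050.
Minimum at Knoll.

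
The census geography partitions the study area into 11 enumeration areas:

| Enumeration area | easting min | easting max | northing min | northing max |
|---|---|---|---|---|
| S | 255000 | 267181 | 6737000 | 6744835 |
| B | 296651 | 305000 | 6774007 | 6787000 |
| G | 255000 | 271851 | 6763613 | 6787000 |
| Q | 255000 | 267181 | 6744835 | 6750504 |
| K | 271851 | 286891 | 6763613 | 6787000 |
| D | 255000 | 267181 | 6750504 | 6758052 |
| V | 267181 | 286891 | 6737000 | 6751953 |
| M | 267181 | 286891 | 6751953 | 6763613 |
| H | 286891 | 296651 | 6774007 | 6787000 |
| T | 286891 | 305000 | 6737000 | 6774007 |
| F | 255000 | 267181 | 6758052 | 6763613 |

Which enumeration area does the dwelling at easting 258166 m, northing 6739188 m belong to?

The point has easting = 258166 and northing = 6739188.
Only S satisfies 255000 ≤ easting ≤ 267181 and 6737000 ≤ northing ≤ 6744835.

S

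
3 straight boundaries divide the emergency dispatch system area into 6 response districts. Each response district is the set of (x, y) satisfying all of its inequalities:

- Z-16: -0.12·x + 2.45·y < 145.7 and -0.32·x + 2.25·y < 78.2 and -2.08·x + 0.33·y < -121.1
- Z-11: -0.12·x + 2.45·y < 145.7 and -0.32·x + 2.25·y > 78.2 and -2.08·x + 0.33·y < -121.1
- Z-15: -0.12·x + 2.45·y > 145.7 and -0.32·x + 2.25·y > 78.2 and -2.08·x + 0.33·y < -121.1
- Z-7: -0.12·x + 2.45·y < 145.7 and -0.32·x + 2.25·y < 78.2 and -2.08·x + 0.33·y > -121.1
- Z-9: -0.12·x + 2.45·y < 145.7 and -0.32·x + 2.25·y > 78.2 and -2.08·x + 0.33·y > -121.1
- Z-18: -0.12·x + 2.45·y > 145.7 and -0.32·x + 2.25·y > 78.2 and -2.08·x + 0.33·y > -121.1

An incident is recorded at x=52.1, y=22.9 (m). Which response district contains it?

-0.12·52.1 + 2.45·22.9 = 49.853, which is < 145.7
-0.32·52.1 + 2.25·22.9 = 34.853, which is < 78.2
-2.08·52.1 + 0.33·22.9 = -100.811, which is > -121.1
This sign pattern matches Z-7.

Z-7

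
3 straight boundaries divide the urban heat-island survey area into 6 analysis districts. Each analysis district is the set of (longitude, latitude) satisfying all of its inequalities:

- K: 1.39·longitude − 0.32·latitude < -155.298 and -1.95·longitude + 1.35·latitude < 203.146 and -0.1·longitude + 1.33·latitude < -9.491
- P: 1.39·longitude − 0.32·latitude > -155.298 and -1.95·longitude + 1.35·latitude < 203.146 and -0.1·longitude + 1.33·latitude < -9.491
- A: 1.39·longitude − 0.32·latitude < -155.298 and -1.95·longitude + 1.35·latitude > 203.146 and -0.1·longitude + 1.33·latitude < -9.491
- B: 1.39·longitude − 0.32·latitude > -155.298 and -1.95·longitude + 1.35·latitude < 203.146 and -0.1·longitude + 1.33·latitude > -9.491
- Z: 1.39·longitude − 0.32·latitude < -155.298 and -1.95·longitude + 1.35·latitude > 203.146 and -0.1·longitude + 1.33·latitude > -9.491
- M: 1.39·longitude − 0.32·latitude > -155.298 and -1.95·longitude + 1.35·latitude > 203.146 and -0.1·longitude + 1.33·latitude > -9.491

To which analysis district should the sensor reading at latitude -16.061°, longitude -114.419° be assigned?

P

1.39·-114.419 − 0.32·-16.061 = -153.903, which is > -155.298
-1.95·-114.419 + 1.35·-16.061 = 201.435, which is < 203.146
-0.1·-114.419 + 1.33·-16.061 = -9.919, which is < -9.491
This sign pattern matches P.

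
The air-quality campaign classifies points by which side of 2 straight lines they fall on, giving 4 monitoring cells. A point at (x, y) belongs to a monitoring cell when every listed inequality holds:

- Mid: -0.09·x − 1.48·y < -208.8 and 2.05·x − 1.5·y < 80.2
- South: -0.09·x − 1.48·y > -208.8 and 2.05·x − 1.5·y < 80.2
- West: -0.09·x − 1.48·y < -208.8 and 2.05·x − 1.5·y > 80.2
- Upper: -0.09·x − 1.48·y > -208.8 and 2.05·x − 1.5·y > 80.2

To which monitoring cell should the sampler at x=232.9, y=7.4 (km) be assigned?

-0.09·232.9 − 1.48·7.4 = -31.913, which is > -208.8
2.05·232.9 − 1.5·7.4 = 466.345, which is > 80.2
This sign pattern matches Upper.

Upper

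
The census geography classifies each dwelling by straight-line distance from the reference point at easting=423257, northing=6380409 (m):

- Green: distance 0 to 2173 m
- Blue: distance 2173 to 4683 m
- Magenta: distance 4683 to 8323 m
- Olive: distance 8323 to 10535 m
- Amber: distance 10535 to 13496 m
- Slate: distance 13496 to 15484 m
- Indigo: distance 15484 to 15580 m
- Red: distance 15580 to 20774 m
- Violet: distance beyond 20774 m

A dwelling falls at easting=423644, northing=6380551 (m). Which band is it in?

Distance = √((423644−423257)² + (6380551−6380409)²) = √(149769.000 + 20164.000) = 412.229 m.
0 ≤ 412.229 < 2173 → Green.

Green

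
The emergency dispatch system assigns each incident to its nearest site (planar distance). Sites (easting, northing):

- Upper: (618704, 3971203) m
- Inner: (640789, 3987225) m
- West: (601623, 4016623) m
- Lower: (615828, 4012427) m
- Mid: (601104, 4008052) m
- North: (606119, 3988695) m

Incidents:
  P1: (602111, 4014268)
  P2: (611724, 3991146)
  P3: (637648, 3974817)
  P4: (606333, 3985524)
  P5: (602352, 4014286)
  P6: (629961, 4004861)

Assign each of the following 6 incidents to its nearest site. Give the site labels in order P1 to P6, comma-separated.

West, North, Inner, North, West, Lower

P1 → West (d²=5784169.00)
P2 → North (d²=37423426.00)
P3 → Inner (d²=163824345.00)
P4 → North (d²=10101037.00)
P5 → West (d²=5993010.00)
P6 → Lower (d²=256986045.00)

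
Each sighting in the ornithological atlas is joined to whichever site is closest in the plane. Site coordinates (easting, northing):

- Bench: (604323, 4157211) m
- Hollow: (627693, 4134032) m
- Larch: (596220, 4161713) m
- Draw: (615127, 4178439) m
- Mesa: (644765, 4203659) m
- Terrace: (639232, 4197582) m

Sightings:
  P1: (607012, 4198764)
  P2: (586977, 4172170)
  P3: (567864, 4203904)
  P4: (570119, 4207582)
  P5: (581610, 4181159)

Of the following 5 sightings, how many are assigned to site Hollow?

0

P1 → Draw
P2 → Larch
P3 → Larch
P4 → Larch
P5 → Larch
0 of the 5 go to Hollow.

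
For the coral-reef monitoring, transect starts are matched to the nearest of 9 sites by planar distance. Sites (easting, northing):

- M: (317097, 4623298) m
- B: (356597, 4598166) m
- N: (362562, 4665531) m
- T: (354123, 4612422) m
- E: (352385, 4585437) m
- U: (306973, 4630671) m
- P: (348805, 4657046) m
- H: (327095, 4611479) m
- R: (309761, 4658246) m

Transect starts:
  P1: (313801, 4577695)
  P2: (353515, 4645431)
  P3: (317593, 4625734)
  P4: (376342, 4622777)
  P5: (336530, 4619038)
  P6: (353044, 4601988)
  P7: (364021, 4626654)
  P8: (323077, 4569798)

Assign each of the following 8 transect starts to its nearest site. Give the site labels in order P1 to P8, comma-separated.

H, P, M, T, H, B, T, E

P1 → H (d²=1318089092.00)
P2 → P (d²=157092325.00)
P3 → M (d²=6180112.00)
P4 → T (d²=600909986.00)
P5 → H (d²=146157706.00)
P6 → B (d²=27231493.00)
P7 → T (d²=300520228.00)
P8 → E (d²=1103537185.00)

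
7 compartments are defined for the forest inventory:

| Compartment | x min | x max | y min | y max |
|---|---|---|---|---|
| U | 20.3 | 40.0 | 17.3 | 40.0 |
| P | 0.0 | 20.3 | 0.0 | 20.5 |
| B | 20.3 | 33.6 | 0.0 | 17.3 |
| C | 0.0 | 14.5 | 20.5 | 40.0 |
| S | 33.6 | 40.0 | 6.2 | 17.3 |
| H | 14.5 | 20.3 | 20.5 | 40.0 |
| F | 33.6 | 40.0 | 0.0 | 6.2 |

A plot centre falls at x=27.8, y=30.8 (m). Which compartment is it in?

U

The point has x = 27.8 and y = 30.8.
Only U satisfies 20.3 ≤ x ≤ 40.0 and 17.3 ≤ y ≤ 40.0.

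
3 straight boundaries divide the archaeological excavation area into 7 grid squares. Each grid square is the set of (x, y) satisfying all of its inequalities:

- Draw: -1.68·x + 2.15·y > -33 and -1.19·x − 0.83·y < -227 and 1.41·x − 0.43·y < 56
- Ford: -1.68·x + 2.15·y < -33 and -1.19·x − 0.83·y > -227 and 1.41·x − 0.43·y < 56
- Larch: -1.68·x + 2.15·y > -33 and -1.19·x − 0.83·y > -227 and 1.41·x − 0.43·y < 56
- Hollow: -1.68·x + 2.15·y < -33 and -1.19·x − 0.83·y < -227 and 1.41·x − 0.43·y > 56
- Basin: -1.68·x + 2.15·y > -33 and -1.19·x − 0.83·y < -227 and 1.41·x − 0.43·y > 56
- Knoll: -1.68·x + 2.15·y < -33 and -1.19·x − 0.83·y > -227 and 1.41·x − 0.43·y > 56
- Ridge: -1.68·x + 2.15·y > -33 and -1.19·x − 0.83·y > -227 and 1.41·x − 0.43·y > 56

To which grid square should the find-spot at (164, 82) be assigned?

-1.68·164 + 2.15·82 = -99.220, which is < -33
-1.19·164 − 0.83·82 = -263.220, which is < -227
1.41·164 − 0.43·82 = 195.980, which is > 56
This sign pattern matches Hollow.

Hollow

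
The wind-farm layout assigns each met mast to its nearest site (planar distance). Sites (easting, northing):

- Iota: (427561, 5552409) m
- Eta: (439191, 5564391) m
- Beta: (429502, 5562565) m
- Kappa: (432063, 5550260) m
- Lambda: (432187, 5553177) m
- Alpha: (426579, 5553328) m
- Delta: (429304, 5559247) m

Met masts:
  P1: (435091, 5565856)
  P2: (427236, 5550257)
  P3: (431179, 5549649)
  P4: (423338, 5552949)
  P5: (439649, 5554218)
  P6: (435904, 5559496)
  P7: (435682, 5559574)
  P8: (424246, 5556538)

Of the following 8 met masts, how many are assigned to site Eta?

3

P1 → Eta
P2 → Iota
P3 → Kappa
P4 → Alpha
P5 → Lambda
P6 → Eta
P7 → Eta
P8 → Alpha
3 of the 8 go to Eta.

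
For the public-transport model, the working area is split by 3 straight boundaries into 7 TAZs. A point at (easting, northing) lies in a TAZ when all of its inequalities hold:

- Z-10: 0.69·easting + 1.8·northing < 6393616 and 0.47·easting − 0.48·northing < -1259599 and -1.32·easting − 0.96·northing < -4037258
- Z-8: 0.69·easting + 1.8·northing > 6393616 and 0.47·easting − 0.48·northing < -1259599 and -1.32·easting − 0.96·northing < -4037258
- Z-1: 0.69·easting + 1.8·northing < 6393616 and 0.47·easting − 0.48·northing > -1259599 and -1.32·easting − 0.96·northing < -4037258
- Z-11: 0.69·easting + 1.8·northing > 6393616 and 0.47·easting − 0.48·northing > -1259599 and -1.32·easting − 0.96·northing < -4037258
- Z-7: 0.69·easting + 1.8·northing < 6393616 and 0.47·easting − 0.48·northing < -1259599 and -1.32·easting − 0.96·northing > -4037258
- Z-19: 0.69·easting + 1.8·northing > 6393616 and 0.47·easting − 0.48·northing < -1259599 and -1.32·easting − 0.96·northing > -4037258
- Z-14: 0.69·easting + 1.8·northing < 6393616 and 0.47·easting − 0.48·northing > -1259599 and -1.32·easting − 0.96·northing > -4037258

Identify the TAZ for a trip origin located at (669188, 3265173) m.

Z-14

0.69·669188 + 1.8·3265173 = 6339051.120, which is < 6393616
0.47·669188 − 0.48·3265173 = -1252764.680, which is > -1259599
-1.32·669188 − 0.96·3265173 = -4017894.240, which is > -4037258
This sign pattern matches Z-14.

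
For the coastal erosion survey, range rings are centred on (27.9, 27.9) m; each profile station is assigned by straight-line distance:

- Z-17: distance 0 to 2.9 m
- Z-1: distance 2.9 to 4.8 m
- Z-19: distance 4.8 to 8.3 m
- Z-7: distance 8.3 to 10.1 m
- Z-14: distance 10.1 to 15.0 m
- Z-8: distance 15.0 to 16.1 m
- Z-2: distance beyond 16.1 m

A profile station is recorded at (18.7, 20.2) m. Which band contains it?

Distance = √((18.7−27.9)² + (20.2−27.9)²) = √(84.640 + 59.290) = 11.997 m.
10.1 ≤ 11.997 < 15.0 → Z-14.

Z-14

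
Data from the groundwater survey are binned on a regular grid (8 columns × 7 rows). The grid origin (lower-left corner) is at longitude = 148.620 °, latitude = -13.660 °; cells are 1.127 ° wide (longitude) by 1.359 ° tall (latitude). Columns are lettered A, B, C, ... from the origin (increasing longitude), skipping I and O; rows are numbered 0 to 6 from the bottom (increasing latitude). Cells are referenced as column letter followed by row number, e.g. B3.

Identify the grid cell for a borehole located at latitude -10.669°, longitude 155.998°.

G2

Column index: ⌊(155.998 − 148.620) / 1.127⌋ = ⌊6.547⌋ = 6 → column G
Row offset from origin: ⌊(-10.669 − -13.660) / 1.359⌋ = ⌊2.201⌋ = 2 → row 2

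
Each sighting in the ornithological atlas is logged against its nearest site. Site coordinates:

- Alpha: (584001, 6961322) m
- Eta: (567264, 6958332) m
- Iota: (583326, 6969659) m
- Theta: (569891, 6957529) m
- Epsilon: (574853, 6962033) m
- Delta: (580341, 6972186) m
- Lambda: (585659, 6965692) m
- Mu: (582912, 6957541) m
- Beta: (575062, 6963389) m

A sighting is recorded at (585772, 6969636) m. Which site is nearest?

Squared distances to each site:
Alpha: 72259037.000; Eta: 470326480.000; Iota: 5983445.000; Theta: 398785610.000; Epsilon: 177030170.000; Delta: 35998261.000; Lambda: 15567905.000; Mu: 154468625.000; Beta: 153729109.000.
Minimum at Iota.

Iota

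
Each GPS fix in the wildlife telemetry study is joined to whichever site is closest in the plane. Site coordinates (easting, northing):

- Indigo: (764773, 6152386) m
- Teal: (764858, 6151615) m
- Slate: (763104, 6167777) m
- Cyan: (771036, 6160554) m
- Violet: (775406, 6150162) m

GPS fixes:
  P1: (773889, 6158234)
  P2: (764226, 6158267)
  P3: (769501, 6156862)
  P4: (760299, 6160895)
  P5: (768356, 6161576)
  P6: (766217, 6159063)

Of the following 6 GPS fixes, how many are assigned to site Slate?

P1 → Cyan
P2 → Indigo
P3 → Cyan
P4 → Slate
P5 → Cyan
P6 → Cyan
1 of the 6 goes to Slate.

1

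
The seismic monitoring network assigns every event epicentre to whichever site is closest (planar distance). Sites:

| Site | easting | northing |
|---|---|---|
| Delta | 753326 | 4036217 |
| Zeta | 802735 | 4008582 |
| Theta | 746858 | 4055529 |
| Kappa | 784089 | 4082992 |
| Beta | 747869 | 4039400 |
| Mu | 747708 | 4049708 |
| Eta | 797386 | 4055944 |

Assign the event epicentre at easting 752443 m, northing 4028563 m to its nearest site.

Delta

Squared distances to each site:
Delta: 59363405.000; Zeta: 2928525625.000; Theta: 758357381.000; Kappa: 3963985357.000; Beta: 138362045.000; Mu: 469531250.000; Eta: 2769592410.000.
Minimum at Delta.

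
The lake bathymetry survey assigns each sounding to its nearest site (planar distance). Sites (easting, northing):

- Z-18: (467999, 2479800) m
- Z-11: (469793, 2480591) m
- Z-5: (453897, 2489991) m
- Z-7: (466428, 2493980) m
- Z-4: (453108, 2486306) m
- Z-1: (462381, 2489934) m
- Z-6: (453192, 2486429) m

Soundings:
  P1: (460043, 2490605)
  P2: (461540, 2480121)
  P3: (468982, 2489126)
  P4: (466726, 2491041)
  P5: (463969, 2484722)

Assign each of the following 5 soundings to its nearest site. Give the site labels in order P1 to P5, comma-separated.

Z-1, Z-18, Z-7, Z-7, Z-1

P1 → Z-1 (d²=5916485.00)
P2 → Z-18 (d²=41821722.00)
P3 → Z-7 (d²=30084232.00)
P4 → Z-7 (d²=8726525.00)
P5 → Z-1 (d²=29686688.00)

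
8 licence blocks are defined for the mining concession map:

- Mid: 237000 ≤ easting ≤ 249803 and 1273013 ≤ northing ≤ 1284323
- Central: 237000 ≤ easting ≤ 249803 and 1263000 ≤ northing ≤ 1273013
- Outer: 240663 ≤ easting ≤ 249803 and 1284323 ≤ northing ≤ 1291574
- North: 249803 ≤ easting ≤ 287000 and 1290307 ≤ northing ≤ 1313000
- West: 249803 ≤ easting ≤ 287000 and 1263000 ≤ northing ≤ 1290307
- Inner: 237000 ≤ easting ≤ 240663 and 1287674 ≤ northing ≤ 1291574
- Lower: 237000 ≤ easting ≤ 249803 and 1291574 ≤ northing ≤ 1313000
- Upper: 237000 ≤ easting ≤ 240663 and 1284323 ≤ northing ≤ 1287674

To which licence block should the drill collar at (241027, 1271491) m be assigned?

The point has easting = 241027 and northing = 1271491.
Only Central satisfies 237000 ≤ easting ≤ 249803 and 1263000 ≤ northing ≤ 1273013.

Central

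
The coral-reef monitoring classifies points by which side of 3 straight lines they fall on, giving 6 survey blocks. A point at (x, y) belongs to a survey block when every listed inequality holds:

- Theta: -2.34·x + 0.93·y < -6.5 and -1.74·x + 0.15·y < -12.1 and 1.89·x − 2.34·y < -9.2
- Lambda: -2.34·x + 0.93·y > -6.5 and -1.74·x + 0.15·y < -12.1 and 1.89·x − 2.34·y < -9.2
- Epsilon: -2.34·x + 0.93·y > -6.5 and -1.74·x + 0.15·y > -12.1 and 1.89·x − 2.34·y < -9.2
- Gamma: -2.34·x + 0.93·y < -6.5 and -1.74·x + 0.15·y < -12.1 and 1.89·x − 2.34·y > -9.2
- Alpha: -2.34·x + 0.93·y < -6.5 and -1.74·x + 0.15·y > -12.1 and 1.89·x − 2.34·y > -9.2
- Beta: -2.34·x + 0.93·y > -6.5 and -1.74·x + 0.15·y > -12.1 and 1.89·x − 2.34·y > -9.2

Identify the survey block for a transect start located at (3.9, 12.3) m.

Epsilon

-2.34·3.9 + 0.93·12.3 = 2.313, which is > -6.5
-1.74·3.9 + 0.15·12.3 = -4.941, which is > -12.1
1.89·3.9 − 2.34·12.3 = -21.411, which is < -9.2
This sign pattern matches Epsilon.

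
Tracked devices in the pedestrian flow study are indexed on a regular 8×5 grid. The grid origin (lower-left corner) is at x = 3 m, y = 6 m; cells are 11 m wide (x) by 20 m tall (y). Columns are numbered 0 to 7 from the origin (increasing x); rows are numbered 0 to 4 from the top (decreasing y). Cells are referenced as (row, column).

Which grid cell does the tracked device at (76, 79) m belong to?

Column index: ⌊(76 − 3) / 11⌋ = ⌊6.636⌋ = 6
Row offset from origin: ⌊(79 − 6) / 20⌋ = ⌊3.650⌋ = 3 → row 1 (counted from top)

(1, 6)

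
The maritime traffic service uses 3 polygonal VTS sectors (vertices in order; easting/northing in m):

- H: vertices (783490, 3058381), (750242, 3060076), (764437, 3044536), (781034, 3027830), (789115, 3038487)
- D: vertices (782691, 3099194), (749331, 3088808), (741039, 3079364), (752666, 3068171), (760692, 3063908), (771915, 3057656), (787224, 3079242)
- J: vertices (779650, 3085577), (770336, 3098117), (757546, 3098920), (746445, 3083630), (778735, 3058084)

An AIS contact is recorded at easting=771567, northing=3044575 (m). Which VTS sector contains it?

H

Cast a ray rightward from (771567, 3044575). For each polygon, the edges (by vertex number in listed order) whose endpoints lie on opposite sides of northing = 3044575, where each meets that height, and whether that is right or left of the point:
H: 2–3 at easting≈764401.4 (left), 5–1 at easting≈787393.6 (right) → 1 crossing.
D: no edge straddles that height → 0 crossings.
J: no edge straddles that height → 0 crossings.
Only H has an odd count, so the point is inside H.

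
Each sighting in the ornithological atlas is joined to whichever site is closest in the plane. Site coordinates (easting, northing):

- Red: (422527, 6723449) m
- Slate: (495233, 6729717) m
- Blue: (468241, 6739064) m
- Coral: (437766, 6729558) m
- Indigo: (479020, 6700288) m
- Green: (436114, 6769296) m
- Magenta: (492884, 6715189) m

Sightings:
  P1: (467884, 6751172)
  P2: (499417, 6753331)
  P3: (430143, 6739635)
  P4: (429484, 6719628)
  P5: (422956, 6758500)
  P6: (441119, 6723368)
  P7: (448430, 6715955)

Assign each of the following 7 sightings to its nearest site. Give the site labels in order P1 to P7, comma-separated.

Blue, Slate, Coral, Red, Green, Coral, Coral

P1 → Blue (d²=146731113.00)
P2 → Slate (d²=575126852.00)
P3 → Coral (d²=159656058.00)
P4 → Red (d²=62999890.00)
P5 → Green (d²=289686580.00)
P6 → Coral (d²=49558709.00)
P7 → Coral (d²=298762505.00)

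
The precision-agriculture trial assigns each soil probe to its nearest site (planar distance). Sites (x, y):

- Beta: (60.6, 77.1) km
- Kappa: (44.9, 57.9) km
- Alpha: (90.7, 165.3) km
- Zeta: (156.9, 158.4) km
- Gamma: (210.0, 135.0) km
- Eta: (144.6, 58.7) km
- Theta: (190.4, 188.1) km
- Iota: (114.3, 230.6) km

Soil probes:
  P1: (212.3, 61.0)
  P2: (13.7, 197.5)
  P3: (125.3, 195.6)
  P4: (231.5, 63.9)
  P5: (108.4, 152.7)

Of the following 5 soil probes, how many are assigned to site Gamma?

1

P1 → Eta
P2 → Alpha
P3 → Iota
P4 → Gamma
P5 → Alpha
1 of the 5 goes to Gamma.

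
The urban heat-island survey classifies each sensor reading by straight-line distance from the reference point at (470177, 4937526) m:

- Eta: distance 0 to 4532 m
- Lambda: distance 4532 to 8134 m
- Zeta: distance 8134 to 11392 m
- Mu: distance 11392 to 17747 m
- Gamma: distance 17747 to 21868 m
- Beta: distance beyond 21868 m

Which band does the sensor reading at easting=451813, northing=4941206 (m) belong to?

Gamma

Distance = √((451813−470177)² + (4941206−4937526)²) = √(337236496.000 + 13542400.000) = 18729.092 m.
17747 ≤ 18729.092 < 21868 → Gamma.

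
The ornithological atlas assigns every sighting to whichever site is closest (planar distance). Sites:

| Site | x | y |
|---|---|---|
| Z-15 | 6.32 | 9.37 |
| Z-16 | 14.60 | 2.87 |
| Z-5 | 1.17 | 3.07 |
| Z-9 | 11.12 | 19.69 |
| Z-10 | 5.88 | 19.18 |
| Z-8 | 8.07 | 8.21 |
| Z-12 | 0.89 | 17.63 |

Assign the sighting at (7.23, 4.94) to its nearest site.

Squared distances to each site:
Z-15: 20.453; Z-16: 58.602; Z-5: 40.221; Z-9: 232.695; Z-10: 204.600; Z-8: 11.399; Z-12: 201.232.
Minimum at Z-8.

Z-8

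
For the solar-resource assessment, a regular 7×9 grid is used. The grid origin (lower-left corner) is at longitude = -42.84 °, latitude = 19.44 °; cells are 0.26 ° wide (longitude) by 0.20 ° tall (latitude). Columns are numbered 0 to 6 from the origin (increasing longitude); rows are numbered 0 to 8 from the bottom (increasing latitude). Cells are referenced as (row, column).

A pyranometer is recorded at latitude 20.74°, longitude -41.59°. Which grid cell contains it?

(6, 4)

Column index: ⌊(-41.59 − -42.84) / 0.26⌋ = ⌊4.808⌋ = 4
Row offset from origin: ⌊(20.74 − 19.44) / 0.20⌋ = ⌊6.500⌋ = 6 → row 6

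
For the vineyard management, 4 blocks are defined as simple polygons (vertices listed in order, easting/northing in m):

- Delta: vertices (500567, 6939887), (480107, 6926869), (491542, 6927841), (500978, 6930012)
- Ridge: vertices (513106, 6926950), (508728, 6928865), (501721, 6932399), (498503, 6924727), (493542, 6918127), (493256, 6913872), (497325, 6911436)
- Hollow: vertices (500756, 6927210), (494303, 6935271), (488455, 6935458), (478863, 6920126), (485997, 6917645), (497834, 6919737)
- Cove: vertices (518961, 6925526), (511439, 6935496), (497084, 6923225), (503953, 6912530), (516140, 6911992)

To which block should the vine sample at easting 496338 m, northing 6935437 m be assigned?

Cast a ray rightward from (496338, 6935437). For each polygon, the edges (by vertex number in listed order) whose endpoints lie on opposite sides of northing = 6935437, where each meets that height, and whether that is right or left of the point:
Delta: 1–2 at easting≈493573.1 (left), 4–1 at easting≈500752.2 (right) → 1 crossing.
Ridge: no edge straddles that height → 0 crossings.
Hollow: 2–3 at easting≈489111.7 (left), 3–4 at easting≈488441.9 (left) → 0 crossings.
Cove: 1–2 at easting≈511483.5 (right), 2–3 at easting≈511370.0 (right) → 2 crossings.
Only Delta has an odd count, so the point is inside Delta.

Delta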